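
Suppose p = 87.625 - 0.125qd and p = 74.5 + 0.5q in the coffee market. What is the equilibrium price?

Set the two price expressions equal: 87.625 - 0.125q = 74.5 + 0.5q.
13.125 = 0.625q, so q* = 21.
p* = 87.625 − (0.125)(21) = 85.

p* = 85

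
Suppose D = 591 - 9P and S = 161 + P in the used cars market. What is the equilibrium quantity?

Q* = 204

Set D = S: 591 - 9P = 161 + P.
430 = 10P, so P* = 43.
Q* = 591 − 9(43) = 204.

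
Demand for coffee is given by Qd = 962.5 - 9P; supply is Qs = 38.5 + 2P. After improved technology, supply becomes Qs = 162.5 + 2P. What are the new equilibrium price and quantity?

P' = 800/11, Q' = 6775/22

Original equilibrium: P* = 84, Q* = 206.5.
New equilibrium: 962.5 - 9P = 162.5 + 2P, so 800 = 11P and P' = 800/11; Q' = 962.5 − 9(800/11) = 6775/22.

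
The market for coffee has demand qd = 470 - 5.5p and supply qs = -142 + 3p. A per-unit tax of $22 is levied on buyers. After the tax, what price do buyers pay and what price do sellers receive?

Pre-tax equilibrium: p* = 72, q* = 74.
Tax on buyers shifts demand to qd = 470 − 5.5(p + 22) = 349 - 5.5p.
349 - 5.5p = -142 + 3p gives seller price ps = 982/17; buyers pay pb = 982/17 + 22 = 1356/17.
New quantity: q = 470 − 5.5(1356/17) = 532/17.

Buyers pay 1356/17, sellers receive 982/17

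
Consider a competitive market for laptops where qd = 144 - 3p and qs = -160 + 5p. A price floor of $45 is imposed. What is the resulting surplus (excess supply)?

Surplus = 56

Equilibrium price would be p* = 38, so the floor at 45 binds.
At p = 45: qd = 9, qs = 65.
Surplus = 65 − 9 = 56.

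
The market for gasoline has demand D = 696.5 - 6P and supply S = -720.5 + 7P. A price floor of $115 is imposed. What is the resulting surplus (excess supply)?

Surplus = 78

Equilibrium price would be P* = 109, so the floor at 115 binds.
At P = 115: D = 6.5, S = 84.5.
Surplus = 84.5 − 6.5 = 78.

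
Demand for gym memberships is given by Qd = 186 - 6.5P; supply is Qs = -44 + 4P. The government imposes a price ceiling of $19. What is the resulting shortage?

Shortage = 30.5

Equilibrium price would be P* = 460/21, so the ceiling at 19 binds.
At P = 19: Qd = 186 − 6.5(19) = 62.5, Qs = -44 + 4(19) = 32.
Shortage = 62.5 − 32 = 30.5.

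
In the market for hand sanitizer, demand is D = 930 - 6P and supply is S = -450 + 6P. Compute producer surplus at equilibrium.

Producer surplus = 4800

Equilibrium: 930 - 6P = -450 + 6P gives P* = 115, Q* = 240.
Supply starts at P = 75 (where S = 0).
PS = ½(115 − 75)(240) = 4800.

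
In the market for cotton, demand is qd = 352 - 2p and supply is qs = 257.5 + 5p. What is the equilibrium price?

Set qd = qs: 352 - 2p = 257.5 + 5p.
94.5 = 7p, so p* = 13.5.
q* = 352 − 2(13.5) = 325.

p* = 13.5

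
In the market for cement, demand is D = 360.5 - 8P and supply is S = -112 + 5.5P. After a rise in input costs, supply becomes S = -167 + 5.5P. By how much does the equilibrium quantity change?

ΔQ = -880/27

Original equilibrium: P* = 35, Q* = 80.5.
New equilibrium: 360.5 - 8P = -167 + 5.5P, so 527.5 = 13.5P and P' = 1055/27; Q' = 360.5 − 8(1055/27) = 2587/54.
Change in quantity: 2587/54 − 80.5 = -880/27.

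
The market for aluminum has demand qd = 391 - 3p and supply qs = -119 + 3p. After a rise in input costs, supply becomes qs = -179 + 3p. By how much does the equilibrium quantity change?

Original equilibrium: p* = 85, q* = 136.
New equilibrium: 391 - 3p = -179 + 3p, so 570 = 6p and p' = 95; q' = 391 − 3(95) = 106.
Change in quantity: 106 − 136 = -30.

Δq = -30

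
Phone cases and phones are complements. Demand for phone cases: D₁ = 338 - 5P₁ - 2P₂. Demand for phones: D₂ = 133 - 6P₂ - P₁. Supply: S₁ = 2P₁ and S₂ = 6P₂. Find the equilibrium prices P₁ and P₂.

Market 1: 338 - 5P₁ - 2P₂ = 2P₁ → 7P₁ + 2P₂ = 338.
Market 2: 12P₂ + P₁ = 133.
Eliminating P₂: 12×(1) − 2×(2) gives 82P₁ = 3790, so P₁ = 1895/41.
Back-substitute into (2): P₂ = (133 − 1×1895/41) / 12 = 593/82.

P₁ = 1895/41, P₂ = 593/82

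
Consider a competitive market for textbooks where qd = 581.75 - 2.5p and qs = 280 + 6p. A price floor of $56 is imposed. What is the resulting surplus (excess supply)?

Equilibrium price would be p* = 35.5, so the floor at 56 binds.
At p = 56: qd = 441.75, qs = 616.
Surplus = 616 − 441.75 = 174.25.

Surplus = 174.25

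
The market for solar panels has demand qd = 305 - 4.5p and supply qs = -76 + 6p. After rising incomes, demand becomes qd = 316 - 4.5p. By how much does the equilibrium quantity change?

Original equilibrium: p* = 254/7, q* = 992/7.
New equilibrium: 316 - 4.5p = -76 + 6p, so 392 = 10.5p and p' = 112/3; q' = 316 − 4.5(112/3) = 148.
Change in quantity: 148 − 992/7 = 44/7.

Δq = 44/7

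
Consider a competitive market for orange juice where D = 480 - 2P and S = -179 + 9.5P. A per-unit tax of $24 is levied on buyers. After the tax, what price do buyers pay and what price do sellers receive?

Buyers pay 1774/23, sellers receive 1222/23

Pre-tax equilibrium: P* = 1318/23, Q* = 8404/23.
Tax on buyers shifts demand to D = 480 − 2(P + 24) = 432 - 2P.
432 - 2P = -179 + 9.5P gives seller price Ps = 1222/23; buyers pay Pb = 1222/23 + 24 = 1774/23.
New quantity: Q = 480 − 2(1774/23) = 7492/23.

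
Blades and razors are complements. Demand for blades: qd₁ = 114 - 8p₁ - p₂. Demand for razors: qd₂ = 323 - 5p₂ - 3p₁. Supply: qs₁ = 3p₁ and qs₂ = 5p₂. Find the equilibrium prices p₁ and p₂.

Market 1: 114 - 8p₁ - p₂ = 3p₁ → 11p₁ + p₂ = 114.
Market 2: 10p₂ + 3p₁ = 323.
Eliminating p₂: 10×(1) − 1×(2) gives 107p₁ = 817, so p₁ = 817/107.
Back-substitute into (2): p₂ = (323 − 3×817/107) / 10 = 3211/107.

p₁ = 817/107, p₂ = 3211/107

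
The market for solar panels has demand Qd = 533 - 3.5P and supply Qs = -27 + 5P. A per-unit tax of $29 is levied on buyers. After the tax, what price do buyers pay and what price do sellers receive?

Buyers pay 1410/17, sellers receive 917/17

Pre-tax equilibrium: P* = 1120/17, Q* = 5141/17.
Tax on buyers shifts demand to Qd = 533 − 3.5(P + 29) = 431.5 - 3.5P.
431.5 - 3.5P = -27 + 5P gives seller price Ps = 917/17; buyers pay Pb = 917/17 + 29 = 1410/17.
New quantity: Q = 533 − 3.5(1410/17) = 4126/17.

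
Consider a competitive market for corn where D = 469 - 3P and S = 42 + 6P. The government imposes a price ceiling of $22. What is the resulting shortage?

Equilibrium price would be P* = 427/9, so the ceiling at 22 binds.
At P = 22: D = 469 − 3(22) = 403, S = 42 + 6(22) = 174.
Shortage = 403 − 174 = 229.

Shortage = 229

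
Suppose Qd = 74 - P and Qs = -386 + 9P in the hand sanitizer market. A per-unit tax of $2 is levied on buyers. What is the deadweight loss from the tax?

Pre-tax equilibrium: P* = 46, Q* = 28.
Tax on buyers shifts demand to Qd = 74 − 1(P + 2) = 72 - P.
72 - P = -386 + 9P gives seller price Ps = 45.8; buyers pay Pb = 45.8 + 2 = 47.8.
New quantity: Q = 74 − 1(47.8) = 26.2.
DWL = ½ × 2 × (28 − 26.2) = 1.8.

Deadweight loss = 1.8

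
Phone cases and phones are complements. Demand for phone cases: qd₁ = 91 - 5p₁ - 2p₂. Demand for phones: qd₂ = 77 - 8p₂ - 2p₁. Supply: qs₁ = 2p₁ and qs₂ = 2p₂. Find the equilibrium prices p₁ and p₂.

Market 1: 91 - 5p₁ - 2p₂ = 2p₁ → 7p₁ + 2p₂ = 91.
Market 2: 10p₂ + 2p₁ = 77.
Eliminating p₂: 10×(1) − 2×(2) gives 66p₁ = 756, so p₁ = 126/11.
Back-substitute into (2): p₂ = (77 − 2×126/11) / 10 = 119/22.

p₁ = 126/11, p₂ = 119/22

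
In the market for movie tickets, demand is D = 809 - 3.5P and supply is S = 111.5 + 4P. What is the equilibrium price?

P* = 93

Set D = S: 809 - 3.5P = 111.5 + 4P.
697.5 = 7.5P, so P* = 93.
Q* = 809 − 3.5(93) = 483.5.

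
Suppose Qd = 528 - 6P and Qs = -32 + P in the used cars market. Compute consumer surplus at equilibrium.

Equilibrium: 528 - 6P = -32 + P gives P* = 80, Q* = 48.
Demand choke price (Qd = 0): P = 88.
CS = ½(88 − 80)(48) = 192.

Consumer surplus = 192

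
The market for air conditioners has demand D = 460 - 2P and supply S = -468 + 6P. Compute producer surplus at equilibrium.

Equilibrium: 460 - 2P = -468 + 6P gives P* = 116, Q* = 228.
Supply starts at P = 78 (where S = 0).
PS = ½(116 − 78)(228) = 4332.

Producer surplus = 4332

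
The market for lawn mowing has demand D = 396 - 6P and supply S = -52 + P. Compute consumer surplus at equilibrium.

Consumer surplus = 12

Equilibrium: 396 - 6P = -52 + P gives P* = 64, Q* = 12.
Demand choke price (D = 0): P = 66.
CS = ½(66 − 64)(12) = 12.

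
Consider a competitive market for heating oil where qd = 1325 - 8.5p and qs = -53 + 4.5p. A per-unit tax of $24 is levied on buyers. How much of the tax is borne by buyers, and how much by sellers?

Buyers bear 108/13, sellers bear 204/13

Pre-tax equilibrium: p* = 106, q* = 424.
Tax on buyers shifts demand to qd = 1325 − 8.5(p + 24) = 1121 - 8.5p.
1121 - 8.5p = -53 + 4.5p gives seller price ps = 1174/13; buyers pay pb = 1174/13 + 24 = 1486/13.
New quantity: q = 1325 − 8.5(1486/13) = 4594/13.
Buyer burden = 1486/13 − 106 = 108/13; seller burden = 106 − 1174/13 = 204/13.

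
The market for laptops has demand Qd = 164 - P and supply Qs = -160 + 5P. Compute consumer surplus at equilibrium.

Consumer surplus = 6050

Equilibrium: 164 - P = -160 + 5P gives P* = 54, Q* = 110.
Demand choke price (Qd = 0): P = 164.
CS = ½(164 − 54)(110) = 6050.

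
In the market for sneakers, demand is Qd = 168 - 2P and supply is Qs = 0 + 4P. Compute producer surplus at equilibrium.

Equilibrium: 168 - 2P = 0 + 4P gives P* = 28, Q* = 112.
Supply starts at P = 0 (where Qs = 0).
PS = ½(28 − 0)(112) = 1568.

Producer surplus = 1568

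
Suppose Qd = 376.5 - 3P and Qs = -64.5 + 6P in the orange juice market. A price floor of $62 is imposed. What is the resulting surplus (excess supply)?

Surplus = 117

Equilibrium price would be P* = 49, so the floor at 62 binds.
At P = 62: Qd = 190.5, Qs = 307.5.
Surplus = 307.5 − 190.5 = 117.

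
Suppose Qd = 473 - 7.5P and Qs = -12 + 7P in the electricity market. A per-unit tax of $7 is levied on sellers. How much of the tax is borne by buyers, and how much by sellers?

Pre-tax equilibrium: P* = 970/29, Q* = 6442/29.
Tax on sellers shifts supply to Qs = -12 + 7(P − 7) = -61 + 7P.
473 - 7.5P = -61 + 7P gives buyer price Pb = 1068/29; sellers receive Ps = 1068/29 − 7 = 865/29.
New quantity: Q = 473 − 7.5(1068/29) = 5707/29.
Buyer burden = 1068/29 − 970/29 = 98/29; seller burden = 970/29 − 865/29 = 105/29.

Buyers bear 98/29, sellers bear 105/29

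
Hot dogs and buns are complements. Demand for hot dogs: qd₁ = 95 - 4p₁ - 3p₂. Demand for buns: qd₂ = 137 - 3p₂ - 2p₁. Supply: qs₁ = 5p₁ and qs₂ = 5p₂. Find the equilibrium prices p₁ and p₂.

p₁ = 349/66, p₂ = 1043/66

Market 1: 95 - 4p₁ - 3p₂ = 5p₁ → 9p₁ + 3p₂ = 95.
Market 2: 8p₂ + 2p₁ = 137.
Eliminating p₂: 8×(1) − 3×(2) gives 66p₁ = 349, so p₁ = 349/66.
Back-substitute into (2): p₂ = (137 − 2×349/66) / 8 = 1043/66.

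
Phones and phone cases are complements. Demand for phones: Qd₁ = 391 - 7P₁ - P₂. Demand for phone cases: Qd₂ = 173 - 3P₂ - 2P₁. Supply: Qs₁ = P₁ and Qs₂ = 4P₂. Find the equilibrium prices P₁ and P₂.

P₁ = 1282/27, P₂ = 301/27

Market 1: 391 - 7P₁ - P₂ = P₁ → 8P₁ + P₂ = 391.
Market 2: 7P₂ + 2P₁ = 173.
Eliminating P₂: 7×(1) − 1×(2) gives 54P₁ = 2564, so P₁ = 1282/27.
Back-substitute into (2): P₂ = (173 − 2×1282/27) / 7 = 301/27.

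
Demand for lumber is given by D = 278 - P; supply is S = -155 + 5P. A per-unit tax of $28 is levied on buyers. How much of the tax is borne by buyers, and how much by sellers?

Buyers bear 70/3, sellers bear 14/3

Pre-tax equilibrium: P* = 433/6, Q* = 1235/6.
Tax on buyers shifts demand to D = 278 − 1(P + 28) = 250 - P.
250 - P = -155 + 5P gives seller price Ps = 67.5; buyers pay Pb = 67.5 + 28 = 95.5.
New quantity: Q = 278 − 1(95.5) = 182.5.
Buyer burden = 95.5 − 433/6 = 70/3; seller burden = 433/6 − 67.5 = 14/3.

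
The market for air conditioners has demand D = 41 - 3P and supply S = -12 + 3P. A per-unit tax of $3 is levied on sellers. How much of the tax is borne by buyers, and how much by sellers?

Pre-tax equilibrium: P* = 53/6, Q* = 14.5.
Tax on sellers shifts supply to S = -12 + 3(P − 3) = -21 + 3P.
41 - 3P = -21 + 3P gives buyer price Pb = 31/3; sellers receive Ps = 31/3 − 3 = 22/3.
New quantity: Q = 41 − 3(31/3) = 10.
Buyer burden = 31/3 − 53/6 = 1.5; seller burden = 53/6 − 22/3 = 1.5.

Buyers bear $1.5, sellers bear $1.5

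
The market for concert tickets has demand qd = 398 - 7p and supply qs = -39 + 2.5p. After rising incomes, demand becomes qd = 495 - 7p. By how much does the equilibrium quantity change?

Original equilibrium: p* = 46, q* = 76.
New equilibrium: 495 - 7p = -39 + 2.5p, so 534 = 9.5p and p' = 1068/19; q' = 495 − 7(1068/19) = 1929/19.
Change in quantity: 1929/19 − 76 = 485/19.

Δq = 485/19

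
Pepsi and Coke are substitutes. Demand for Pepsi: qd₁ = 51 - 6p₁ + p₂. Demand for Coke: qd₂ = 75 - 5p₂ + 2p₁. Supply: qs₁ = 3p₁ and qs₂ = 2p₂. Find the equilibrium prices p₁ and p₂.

Market 1: 51 - 6p₁ + p₂ = 3p₁ → 9p₁ - p₂ = 51.
Market 2: 7p₂ - 2p₁ = 75.
Eliminating p₂: 7×(1) + 1×(2) gives 61p₁ = 432, so p₁ = 432/61.
Back-substitute into (2): p₂ = (75 + 2×432/61) / 7 = 777/61.

p₁ = 432/61, p₂ = 777/61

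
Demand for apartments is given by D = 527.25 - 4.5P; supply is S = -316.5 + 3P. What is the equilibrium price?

P* = 112.5

Set D = S: 527.25 - 4.5P = -316.5 + 3P.
843.75 = 7.5P, so P* = 112.5.
Q* = 527.25 − 4.5(112.5) = 21.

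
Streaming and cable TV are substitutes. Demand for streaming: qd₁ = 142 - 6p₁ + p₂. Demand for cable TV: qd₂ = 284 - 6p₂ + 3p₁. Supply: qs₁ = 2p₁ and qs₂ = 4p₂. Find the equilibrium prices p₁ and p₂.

Market 1: 142 - 6p₁ + p₂ = 2p₁ → 8p₁ - p₂ = 142.
Market 2: 10p₂ - 3p₁ = 284.
Eliminating p₂: 10×(1) + 1×(2) gives 77p₁ = 1704, so p₁ = 1704/77.
Back-substitute into (2): p₂ = (284 + 3×1704/77) / 10 = 2698/77.

p₁ = 1704/77, p₂ = 2698/77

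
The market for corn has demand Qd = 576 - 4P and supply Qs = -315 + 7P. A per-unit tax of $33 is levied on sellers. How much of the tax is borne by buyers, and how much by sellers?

Buyers bear $21, sellers bear $12

Pre-tax equilibrium: P* = 81, Q* = 252.
Tax on sellers shifts supply to Qs = -315 + 7(P − 33) = -546 + 7P.
576 - 4P = -546 + 7P gives buyer price Pb = 102; sellers receive Ps = 102 − 33 = 69.
New quantity: Q = 576 − 4(102) = 168.
Buyer burden = 102 − 81 = 21; seller burden = 81 − 69 = 12.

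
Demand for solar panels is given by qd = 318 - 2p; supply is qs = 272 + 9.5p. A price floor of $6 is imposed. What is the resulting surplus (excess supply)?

Equilibrium price would be p* = 4, so the floor at 6 binds.
At p = 6: qd = 306, qs = 329.
Surplus = 329 − 306 = 23.

Surplus = 23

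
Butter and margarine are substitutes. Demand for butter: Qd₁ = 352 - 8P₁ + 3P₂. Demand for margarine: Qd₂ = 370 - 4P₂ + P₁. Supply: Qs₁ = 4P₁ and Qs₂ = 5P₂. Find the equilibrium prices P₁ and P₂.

P₁ = 1426/35, P₂ = 4792/105

Market 1: 352 - 8P₁ + 3P₂ = 4P₁ → 12P₁ - 3P₂ = 352.
Market 2: 9P₂ - P₁ = 370.
Eliminating P₂: 9×(1) + 3×(2) gives 105P₁ = 4278, so P₁ = 1426/35.
Back-substitute into (2): P₂ = (370 + 1×1426/35) / 9 = 4792/105.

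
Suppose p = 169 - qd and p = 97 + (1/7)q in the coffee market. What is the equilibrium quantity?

Set the two price expressions equal: 169 - q = 97 + (1/7)q.
72 = (8/7)q, so q* = 63.
p* = 169 − (1)(63) = 106.

q* = 63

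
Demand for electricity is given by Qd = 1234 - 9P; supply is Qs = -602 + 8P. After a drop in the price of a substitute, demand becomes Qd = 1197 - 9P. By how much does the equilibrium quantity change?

Original equilibrium: P* = 108, Q* = 262.
New equilibrium: 1197 - 9P = -602 + 8P, so 1799 = 17P and P' = 1799/17; Q' = 1197 − 9(1799/17) = 4158/17.
Change in quantity: 4158/17 − 262 = -296/17.

ΔQ = -296/17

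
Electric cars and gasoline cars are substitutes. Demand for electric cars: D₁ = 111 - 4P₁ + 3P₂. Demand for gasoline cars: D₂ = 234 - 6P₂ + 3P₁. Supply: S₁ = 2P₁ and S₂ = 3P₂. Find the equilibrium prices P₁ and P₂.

P₁ = 37.8, P₂ = 38.6

Market 1: 111 - 4P₁ + 3P₂ = 2P₁ → 6P₁ - 3P₂ = 111.
Market 2: 9P₂ - 3P₁ = 234.
Eliminating P₂: 9×(1) + 3×(2) gives 45P₁ = 1701, so P₁ = 37.8.
Back-substitute into (2): P₂ = (234 + 3×37.8) / 9 = 38.6.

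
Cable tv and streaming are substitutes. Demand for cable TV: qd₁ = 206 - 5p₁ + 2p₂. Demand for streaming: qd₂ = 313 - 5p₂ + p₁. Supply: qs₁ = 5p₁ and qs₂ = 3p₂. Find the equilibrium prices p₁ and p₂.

p₁ = 379/13, p₂ = 556/13

Market 1: 206 - 5p₁ + 2p₂ = 5p₁ → 10p₁ - 2p₂ = 206.
Market 2: 8p₂ - p₁ = 313.
Eliminating p₂: 8×(1) + 2×(2) gives 78p₁ = 2274, so p₁ = 379/13.
Back-substitute into (2): p₂ = (313 + 1×379/13) / 8 = 556/13.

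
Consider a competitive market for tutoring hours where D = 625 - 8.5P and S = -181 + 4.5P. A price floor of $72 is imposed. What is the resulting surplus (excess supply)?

Equilibrium price would be P* = 62, so the floor at 72 binds.
At P = 72: D = 13, S = 143.
Surplus = 143 − 13 = 130.

Surplus = 130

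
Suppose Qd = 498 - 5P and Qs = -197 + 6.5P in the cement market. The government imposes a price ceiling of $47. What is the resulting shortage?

Shortage = 154.5

Equilibrium price would be P* = 1390/23, so the ceiling at 47 binds.
At P = 47: Qd = 498 − 5(47) = 263, Qs = -197 + 6.5(47) = 108.5.
Shortage = 263 − 108.5 = 154.5.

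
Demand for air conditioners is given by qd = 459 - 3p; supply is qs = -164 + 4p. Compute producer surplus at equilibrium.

Producer surplus = 4608

Equilibrium: 459 - 3p = -164 + 4p gives p* = 89, q* = 192.
Supply starts at p = 41 (where qs = 0).
PS = ½(89 − 41)(192) = 4608.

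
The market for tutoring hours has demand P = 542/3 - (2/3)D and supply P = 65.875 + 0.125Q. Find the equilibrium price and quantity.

Set the two price expressions equal: 542/3 - (2/3)Q = 65.875 + 0.125Q.
2755/24 = (19/24)Q, so Q* = 145.
P* = 542/3 − (2/3)(145) = 84.

P* = 84, Q* = 145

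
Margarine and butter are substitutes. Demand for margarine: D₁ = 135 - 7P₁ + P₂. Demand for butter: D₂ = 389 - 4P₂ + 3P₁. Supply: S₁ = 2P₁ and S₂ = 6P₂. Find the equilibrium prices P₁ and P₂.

P₁ = 1739/87, P₂ = 1302/29

Market 1: 135 - 7P₁ + P₂ = 2P₁ → 9P₁ - P₂ = 135.
Market 2: 10P₂ - 3P₁ = 389.
Eliminating P₂: 10×(1) + 1×(2) gives 87P₁ = 1739, so P₁ = 1739/87.
Back-substitute into (2): P₂ = (389 + 3×1739/87) / 10 = 1302/29.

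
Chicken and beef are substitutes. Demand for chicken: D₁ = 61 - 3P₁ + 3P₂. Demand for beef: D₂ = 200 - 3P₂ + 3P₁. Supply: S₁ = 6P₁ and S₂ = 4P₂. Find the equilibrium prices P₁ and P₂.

P₁ = 1027/54, P₂ = 661/18

Market 1: 61 - 3P₁ + 3P₂ = 6P₁ → 9P₁ - 3P₂ = 61.
Market 2: 7P₂ - 3P₁ = 200.
Eliminating P₂: 7×(1) + 3×(2) gives 54P₁ = 1027, so P₁ = 1027/54.
Back-substitute into (2): P₂ = (200 + 3×1027/54) / 7 = 661/18.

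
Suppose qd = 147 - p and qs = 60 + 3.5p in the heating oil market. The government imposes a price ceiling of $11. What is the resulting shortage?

Shortage = 37.5

Equilibrium price would be p* = 58/3, so the ceiling at 11 binds.
At p = 11: qd = 147 − 1(11) = 136, qs = 60 + 3.5(11) = 98.5.
Shortage = 136 − 98.5 = 37.5.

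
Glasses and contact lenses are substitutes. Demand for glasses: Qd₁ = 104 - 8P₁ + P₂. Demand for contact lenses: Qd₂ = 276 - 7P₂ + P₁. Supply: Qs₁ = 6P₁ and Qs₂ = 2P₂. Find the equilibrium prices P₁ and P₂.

P₁ = 9.696, P₂ = 31.744

Market 1: 104 - 8P₁ + P₂ = 6P₁ → 14P₁ - P₂ = 104.
Market 2: 9P₂ - P₁ = 276.
Eliminating P₂: 9×(1) + 1×(2) gives 125P₁ = 1212, so P₁ = 9.696.
Back-substitute into (2): P₂ = (276 + 1×9.696) / 9 = 31.744.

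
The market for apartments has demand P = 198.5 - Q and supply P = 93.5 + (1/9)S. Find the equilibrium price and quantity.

Set the two price expressions equal: 198.5 - Q = 93.5 + (1/9)Q.
105 = (10/9)Q, so Q* = 94.5.
P* = 198.5 − (1)(94.5) = 104.

P* = 104, Q* = 94.5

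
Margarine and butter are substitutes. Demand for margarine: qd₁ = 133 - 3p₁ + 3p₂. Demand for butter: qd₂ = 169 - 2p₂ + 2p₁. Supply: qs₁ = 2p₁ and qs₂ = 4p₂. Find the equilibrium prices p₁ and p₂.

p₁ = 54.375, p₂ = 1111/24

Market 1: 133 - 3p₁ + 3p₂ = 2p₁ → 5p₁ - 3p₂ = 133.
Market 2: 6p₂ - 2p₁ = 169.
Eliminating p₂: 6×(1) + 3×(2) gives 24p₁ = 1305, so p₁ = 54.375.
Back-substitute into (2): p₂ = (169 + 2×54.375) / 6 = 1111/24.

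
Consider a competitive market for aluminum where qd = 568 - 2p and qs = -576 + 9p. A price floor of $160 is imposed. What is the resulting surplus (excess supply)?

Equilibrium price would be p* = 104, so the floor at 160 binds.
At p = 160: qd = 248, qs = 864.
Surplus = 864 − 248 = 616.

Surplus = 616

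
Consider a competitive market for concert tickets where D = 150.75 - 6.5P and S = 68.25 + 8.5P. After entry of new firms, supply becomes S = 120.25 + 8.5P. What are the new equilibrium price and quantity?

P' = 61/30, Q' = 2063/15

Original equilibrium: P* = 5.5, Q* = 115.
New equilibrium: 150.75 - 6.5P = 120.25 + 8.5P, so 30.5 = 15P and P' = 61/30; Q' = 150.75 − 6.5(61/30) = 2063/15.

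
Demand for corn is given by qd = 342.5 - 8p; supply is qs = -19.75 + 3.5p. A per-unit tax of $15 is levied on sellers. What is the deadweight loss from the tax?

Pre-tax equilibrium: p* = 31.5, q* = 90.5.
Tax on sellers shifts supply to qs = -19.75 + 3.5(p − 15) = -72.25 + 3.5p.
342.5 - 8p = -72.25 + 3.5p gives buyer price pb = 1659/46; sellers receive ps = 1659/46 − 15 = 969/46.
New quantity: q = 342.5 − 8(1659/46) = 2483/46.
DWL = ½ × 15 × (90.5 − 2483/46) = 6300/23.

Deadweight loss = 6300/23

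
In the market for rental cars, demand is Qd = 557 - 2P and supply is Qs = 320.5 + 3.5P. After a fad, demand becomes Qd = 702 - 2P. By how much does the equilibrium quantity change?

Original equilibrium: P* = 43, Q* = 471.
New equilibrium: 702 - 2P = 320.5 + 3.5P, so 381.5 = 5.5P and P' = 763/11; Q' = 702 − 2(763/11) = 6196/11.
Change in quantity: 6196/11 − 471 = 1015/11.

ΔQ = 1015/11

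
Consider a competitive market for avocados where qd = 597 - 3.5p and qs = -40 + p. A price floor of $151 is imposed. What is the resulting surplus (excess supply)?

Surplus = 42.5

Equilibrium price would be p* = 1274/9, so the floor at 151 binds.
At p = 151: qd = 68.5, qs = 111.
Surplus = 111 − 68.5 = 42.5.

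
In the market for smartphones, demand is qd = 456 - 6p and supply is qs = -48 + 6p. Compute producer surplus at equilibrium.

Equilibrium: 456 - 6p = -48 + 6p gives p* = 42, q* = 204.
Supply starts at p = 8 (where qs = 0).
PS = ½(42 − 8)(204) = 3468.

Producer surplus = 3468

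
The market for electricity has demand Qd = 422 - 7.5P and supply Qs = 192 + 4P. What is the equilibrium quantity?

Set Qd = Qs: 422 - 7.5P = 192 + 4P.
230 = 11.5P, so P* = 20.
Q* = 422 − 7.5(20) = 272.

Q* = 272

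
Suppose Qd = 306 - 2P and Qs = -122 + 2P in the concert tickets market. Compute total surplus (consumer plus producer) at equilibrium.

Equilibrium: 306 - 2P = -122 + 2P gives P* = 107, Q* = 92.
Demand choke price: P = 153; supply starts at P = 61.
CS = ½(153 − 107)(92) = 2116; PS = ½(107 − 61)(92) = 2116.

Total surplus = 4232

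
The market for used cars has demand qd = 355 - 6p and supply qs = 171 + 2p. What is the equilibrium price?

Set qd = qs: 355 - 6p = 171 + 2p.
184 = 8p, so p* = 23.
q* = 355 − 6(23) = 217.

p* = 23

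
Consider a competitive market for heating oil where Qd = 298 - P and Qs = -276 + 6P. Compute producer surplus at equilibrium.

Producer surplus = 3888

Equilibrium: 298 - P = -276 + 6P gives P* = 82, Q* = 216.
Supply starts at P = 46 (where Qs = 0).
PS = ½(82 − 46)(216) = 3888.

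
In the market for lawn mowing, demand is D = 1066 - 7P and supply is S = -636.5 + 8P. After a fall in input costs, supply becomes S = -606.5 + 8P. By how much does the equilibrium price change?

Original equilibrium: P* = 113.5, Q* = 271.5.
New equilibrium: 1066 - 7P = -606.5 + 8P, so 1672.5 = 15P and P' = 111.5; Q' = 1066 − 7(111.5) = 285.5.
Change in price: 111.5 − 113.5 = -2.

ΔP = -2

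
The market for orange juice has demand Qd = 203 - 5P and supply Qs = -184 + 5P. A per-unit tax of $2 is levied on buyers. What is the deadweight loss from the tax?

Pre-tax equilibrium: P* = 38.7, Q* = 9.5.
Tax on buyers shifts demand to Qd = 203 − 5(P + 2) = 193 - 5P.
193 - 5P = -184 + 5P gives seller price Ps = 37.7; buyers pay Pb = 37.7 + 2 = 39.7.
New quantity: Q = 203 − 5(39.7) = 4.5.
DWL = ½ × 2 × (9.5 − 4.5) = 5.

Deadweight loss = 5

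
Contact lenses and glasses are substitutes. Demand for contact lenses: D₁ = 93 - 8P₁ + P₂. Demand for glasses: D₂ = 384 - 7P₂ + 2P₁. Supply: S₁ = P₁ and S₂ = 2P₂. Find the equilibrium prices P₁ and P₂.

Market 1: 93 - 8P₁ + P₂ = P₁ → 9P₁ - P₂ = 93.
Market 2: 9P₂ - 2P₁ = 384.
Eliminating P₂: 9×(1) + 1×(2) gives 79P₁ = 1221, so P₁ = 1221/79.
Back-substitute into (2): P₂ = (384 + 2×1221/79) / 9 = 3642/79.

P₁ = 1221/79, P₂ = 3642/79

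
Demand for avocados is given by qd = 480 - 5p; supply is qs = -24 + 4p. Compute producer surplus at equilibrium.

Equilibrium: 480 - 5p = -24 + 4p gives p* = 56, q* = 200.
Supply starts at p = 6 (where qs = 0).
PS = ½(56 − 6)(200) = 5000.

Producer surplus = 5000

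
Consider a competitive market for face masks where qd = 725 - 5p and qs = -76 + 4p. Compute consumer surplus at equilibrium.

Consumer surplus = 7840

Equilibrium: 725 - 5p = -76 + 4p gives p* = 89, q* = 280.
Demand choke price (qd = 0): p = 145.
CS = ½(145 − 89)(280) = 7840.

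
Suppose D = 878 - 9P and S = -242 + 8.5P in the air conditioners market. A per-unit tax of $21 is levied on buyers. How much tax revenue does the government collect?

Pre-tax equilibrium: P* = 64, Q* = 302.
Tax on buyers shifts demand to D = 878 − 9(P + 21) = 689 - 9P.
689 - 9P = -242 + 8.5P gives seller price Ps = 53.2; buyers pay Pb = 53.2 + 21 = 74.2.
New quantity: Q = 878 − 9(74.2) = 210.2.
Revenue = 21 × 210.2 = 4414.2.

Tax revenue = 4414.2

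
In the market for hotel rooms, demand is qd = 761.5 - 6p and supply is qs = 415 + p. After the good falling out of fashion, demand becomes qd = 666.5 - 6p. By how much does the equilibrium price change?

Δp = -95/7

Original equilibrium: p* = 49.5, q* = 464.5.
New equilibrium: 666.5 - 6p = 415 + p, so 251.5 = 7p and p' = 503/14; q' = 666.5 − 6(503/14) = 6313/14.
Change in price: 503/14 − 49.5 = -95/7.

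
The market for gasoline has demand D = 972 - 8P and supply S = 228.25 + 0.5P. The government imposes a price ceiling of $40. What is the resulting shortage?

Shortage = 403.75

Equilibrium price would be P* = 87.5, so the ceiling at 40 binds.
At P = 40: D = 972 − 8(40) = 652, S = 228.25 + 0.5(40) = 248.25.
Shortage = 652 − 248.25 = 403.75.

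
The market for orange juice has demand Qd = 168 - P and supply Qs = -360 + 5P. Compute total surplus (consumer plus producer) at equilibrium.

Total surplus = 3840

Equilibrium: 168 - P = -360 + 5P gives P* = 88, Q* = 80.
Demand choke price: P = 168; supply starts at P = 72.
CS = ½(168 − 88)(80) = 3200; PS = ½(88 − 72)(80) = 640.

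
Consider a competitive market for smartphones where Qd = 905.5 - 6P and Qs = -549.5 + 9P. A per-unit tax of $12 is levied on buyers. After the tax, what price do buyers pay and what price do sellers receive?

Buyers pay $104.2, sellers receive $92.2

Pre-tax equilibrium: P* = 97, Q* = 323.5.
Tax on buyers shifts demand to Qd = 905.5 − 6(P + 12) = 833.5 - 6P.
833.5 - 6P = -549.5 + 9P gives seller price Ps = 92.2; buyers pay Pb = 92.2 + 12 = 104.2.
New quantity: Q = 905.5 − 6(104.2) = 280.3.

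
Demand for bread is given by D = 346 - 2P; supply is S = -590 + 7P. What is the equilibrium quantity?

Q* = 138

Set D = S: 346 - 2P = -590 + 7P.
936 = 9P, so P* = 104.
Q* = 346 − 2(104) = 138.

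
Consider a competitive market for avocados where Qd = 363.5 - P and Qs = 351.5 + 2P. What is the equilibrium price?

P* = 4

Set Qd = Qs: 363.5 - P = 351.5 + 2P.
12 = 3P, so P* = 4.
Q* = 363.5 − 1(4) = 359.5.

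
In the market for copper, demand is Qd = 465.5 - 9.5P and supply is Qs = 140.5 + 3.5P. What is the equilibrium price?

P* = 25

Set Qd = Qs: 465.5 - 9.5P = 140.5 + 3.5P.
325 = 13P, so P* = 25.
Q* = 465.5 − 9.5(25) = 228.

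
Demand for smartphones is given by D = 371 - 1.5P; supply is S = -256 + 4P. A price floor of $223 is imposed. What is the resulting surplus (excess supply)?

Surplus = 599.5

Equilibrium price would be P* = 114, so the floor at 223 binds.
At P = 223: D = 36.5, S = 636.
Surplus = 636 − 36.5 = 599.5.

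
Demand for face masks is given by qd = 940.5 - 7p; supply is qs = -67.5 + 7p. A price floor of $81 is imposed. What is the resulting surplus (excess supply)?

Equilibrium price would be p* = 72, so the floor at 81 binds.
At p = 81: qd = 373.5, qs = 499.5.
Surplus = 499.5 − 373.5 = 126.

Surplus = 126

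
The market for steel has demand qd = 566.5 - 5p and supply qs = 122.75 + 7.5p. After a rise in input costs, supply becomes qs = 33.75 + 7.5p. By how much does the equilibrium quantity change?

Original equilibrium: p* = 35.5, q* = 389.
New equilibrium: 566.5 - 5p = 33.75 + 7.5p, so 532.75 = 12.5p and p' = 42.62; q' = 566.5 − 5(42.62) = 353.4.
Change in quantity: 353.4 − 389 = -35.6.

Δq = -35.6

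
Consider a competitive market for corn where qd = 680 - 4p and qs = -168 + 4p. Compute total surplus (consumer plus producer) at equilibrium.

Total surplus = 16384

Equilibrium: 680 - 4p = -168 + 4p gives p* = 106, q* = 256.
Demand choke price: p = 170; supply starts at p = 42.
CS = ½(170 − 106)(256) = 8192; PS = ½(106 − 42)(256) = 8192.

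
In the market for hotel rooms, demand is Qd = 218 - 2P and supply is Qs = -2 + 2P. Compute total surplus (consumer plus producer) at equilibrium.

Total surplus = 5832

Equilibrium: 218 - 2P = -2 + 2P gives P* = 55, Q* = 108.
Demand choke price: P = 109; supply starts at P = 1.
CS = ½(109 − 55)(108) = 2916; PS = ½(55 − 1)(108) = 2916.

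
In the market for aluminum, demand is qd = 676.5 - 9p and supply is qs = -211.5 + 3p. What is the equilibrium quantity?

Set qd = qs: 676.5 - 9p = -211.5 + 3p.
888 = 12p, so p* = 74.
q* = 676.5 − 9(74) = 10.5.

q* = 10.5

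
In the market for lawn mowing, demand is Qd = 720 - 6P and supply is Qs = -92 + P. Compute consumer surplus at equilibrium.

Equilibrium: 720 - 6P = -92 + P gives P* = 116, Q* = 24.
Demand choke price (Qd = 0): P = 120.
CS = ½(120 − 116)(24) = 48.

Consumer surplus = 48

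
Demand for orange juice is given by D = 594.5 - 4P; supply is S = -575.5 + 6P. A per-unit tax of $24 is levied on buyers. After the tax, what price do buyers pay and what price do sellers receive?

Buyers pay $131.4, sellers receive $107.4

Pre-tax equilibrium: P* = 117, Q* = 126.5.
Tax on buyers shifts demand to D = 594.5 − 4(P + 24) = 498.5 - 4P.
498.5 - 4P = -575.5 + 6P gives seller price Ps = 107.4; buyers pay Pb = 107.4 + 24 = 131.4.
New quantity: Q = 594.5 − 4(131.4) = 68.9.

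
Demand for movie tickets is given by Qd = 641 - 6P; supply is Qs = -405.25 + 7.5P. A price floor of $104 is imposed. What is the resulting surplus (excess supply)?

Surplus = 357.75

Equilibrium price would be P* = 77.5, so the floor at 104 binds.
At P = 104: Qd = 17, Qs = 374.75.
Surplus = 374.75 − 17 = 357.75.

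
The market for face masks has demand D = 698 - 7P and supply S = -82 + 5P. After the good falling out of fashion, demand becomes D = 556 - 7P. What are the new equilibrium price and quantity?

P' = 319/6, Q' = 1103/6

Original equilibrium: P* = 65, Q* = 243.
New equilibrium: 556 - 7P = -82 + 5P, so 638 = 12P and P' = 319/6; Q' = 556 − 7(319/6) = 1103/6.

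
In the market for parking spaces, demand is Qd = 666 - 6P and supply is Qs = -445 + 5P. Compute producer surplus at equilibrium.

Producer surplus = 360

Equilibrium: 666 - 6P = -445 + 5P gives P* = 101, Q* = 60.
Supply starts at P = 89 (where Qs = 0).
PS = ½(101 − 89)(60) = 360.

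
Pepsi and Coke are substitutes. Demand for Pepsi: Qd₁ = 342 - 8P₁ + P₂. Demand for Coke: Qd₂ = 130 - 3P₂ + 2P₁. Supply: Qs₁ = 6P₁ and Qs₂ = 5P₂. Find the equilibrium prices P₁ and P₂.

Market 1: 342 - 8P₁ + P₂ = 6P₁ → 14P₁ - P₂ = 342.
Market 2: 8P₂ - 2P₁ = 130.
Eliminating P₂: 8×(1) + 1×(2) gives 110P₁ = 2866, so P₁ = 1433/55.
Back-substitute into (2): P₂ = (130 + 2×1433/55) / 8 = 1252/55.

P₁ = 1433/55, P₂ = 1252/55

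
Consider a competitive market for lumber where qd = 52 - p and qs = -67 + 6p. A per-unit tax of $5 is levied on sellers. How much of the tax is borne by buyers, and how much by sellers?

Buyers bear 30/7, sellers bear 5/7

Pre-tax equilibrium: p* = 17, q* = 35.
Tax on sellers shifts supply to qs = -67 + 6(p − 5) = -97 + 6p.
52 - p = -97 + 6p gives buyer price pb = 149/7; sellers receive ps = 149/7 − 5 = 114/7.
New quantity: q = 52 − 1(149/7) = 215/7.
Buyer burden = 149/7 − 17 = 30/7; seller burden = 17 − 114/7 = 5/7.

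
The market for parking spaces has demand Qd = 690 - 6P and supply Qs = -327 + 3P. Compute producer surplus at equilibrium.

Producer surplus = 24

Equilibrium: 690 - 6P = -327 + 3P gives P* = 113, Q* = 12.
Supply starts at P = 109 (where Qs = 0).
PS = ½(113 − 109)(12) = 24.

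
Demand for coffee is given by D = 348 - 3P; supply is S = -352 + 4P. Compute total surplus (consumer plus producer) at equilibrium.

Equilibrium: 348 - 3P = -352 + 4P gives P* = 100, Q* = 48.
Demand choke price: P = 116; supply starts at P = 88.
CS = ½(116 − 100)(48) = 384; PS = ½(100 − 88)(48) = 288.

Total surplus = 672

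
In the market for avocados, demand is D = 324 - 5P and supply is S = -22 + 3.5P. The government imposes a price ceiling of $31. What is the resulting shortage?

Equilibrium price would be P* = 692/17, so the ceiling at 31 binds.
At P = 31: D = 324 − 5(31) = 169, S = -22 + 3.5(31) = 86.5.
Shortage = 169 − 86.5 = 82.5.

Shortage = 82.5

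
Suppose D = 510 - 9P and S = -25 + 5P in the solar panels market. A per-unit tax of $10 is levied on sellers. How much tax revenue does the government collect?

Pre-tax equilibrium: P* = 535/14, Q* = 2325/14.
Tax on sellers shifts supply to S = -25 + 5(P − 10) = -75 + 5P.
510 - 9P = -75 + 5P gives buyer price Pb = 585/14; sellers receive Ps = 585/14 − 10 = 445/14.
New quantity: Q = 510 − 9(585/14) = 1875/14.
Revenue = 10 × 1875/14 = 9375/7.

Tax revenue = 9375/7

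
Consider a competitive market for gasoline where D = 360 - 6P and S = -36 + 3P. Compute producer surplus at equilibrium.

Producer surplus = 1536

Equilibrium: 360 - 6P = -36 + 3P gives P* = 44, Q* = 96.
Supply starts at P = 12 (where S = 0).
PS = ½(44 − 12)(96) = 1536.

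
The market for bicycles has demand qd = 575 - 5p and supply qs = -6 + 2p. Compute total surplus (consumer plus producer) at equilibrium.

Equilibrium: 575 - 5p = -6 + 2p gives p* = 83, q* = 160.
Demand choke price: p = 115; supply starts at p = 3.
CS = ½(115 − 83)(160) = 2560; PS = ½(83 − 3)(160) = 6400.

Total surplus = 8960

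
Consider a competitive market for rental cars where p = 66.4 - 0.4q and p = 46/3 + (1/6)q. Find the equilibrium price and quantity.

Set the two price expressions equal: 66.4 - 0.4q = 46/3 + (1/6)q.
766/15 = (17/30)q, so q* = 1532/17.
p* = 66.4 − (0.4)(1532/17) = 516/17.

p* = 516/17, q* = 1532/17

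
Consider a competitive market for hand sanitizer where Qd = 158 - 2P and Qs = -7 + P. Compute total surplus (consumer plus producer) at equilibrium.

Total surplus = 1728

Equilibrium: 158 - 2P = -7 + P gives P* = 55, Q* = 48.
Demand choke price: P = 79; supply starts at P = 7.
CS = ½(79 − 55)(48) = 576; PS = ½(55 − 7)(48) = 1152.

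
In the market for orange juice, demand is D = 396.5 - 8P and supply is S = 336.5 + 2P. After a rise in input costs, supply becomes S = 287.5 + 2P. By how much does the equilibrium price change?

ΔP = 4.9

Original equilibrium: P* = 6, Q* = 348.5.
New equilibrium: 396.5 - 8P = 287.5 + 2P, so 109 = 10P and P' = 10.9; Q' = 396.5 − 8(10.9) = 309.3.
Change in price: 10.9 − 6 = 4.9.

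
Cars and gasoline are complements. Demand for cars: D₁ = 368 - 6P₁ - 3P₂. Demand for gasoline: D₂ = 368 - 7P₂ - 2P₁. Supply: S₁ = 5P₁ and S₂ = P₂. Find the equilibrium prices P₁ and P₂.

Market 1: 368 - 6P₁ - 3P₂ = 5P₁ → 11P₁ + 3P₂ = 368.
Market 2: 8P₂ + 2P₁ = 368.
Eliminating P₂: 8×(1) − 3×(2) gives 82P₁ = 1840, so P₁ = 920/41.
Back-substitute into (2): P₂ = (368 − 2×920/41) / 8 = 1656/41.

P₁ = 920/41, P₂ = 1656/41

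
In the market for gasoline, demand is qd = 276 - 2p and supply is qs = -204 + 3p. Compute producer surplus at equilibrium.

Producer surplus = 1176

Equilibrium: 276 - 2p = -204 + 3p gives p* = 96, q* = 84.
Supply starts at p = 68 (where qs = 0).
PS = ½(96 − 68)(84) = 1176.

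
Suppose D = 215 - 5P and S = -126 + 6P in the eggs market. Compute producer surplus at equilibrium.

Equilibrium: 215 - 5P = -126 + 6P gives P* = 31, Q* = 60.
Supply starts at P = 21 (where S = 0).
PS = ½(31 − 21)(60) = 300.

Producer surplus = 300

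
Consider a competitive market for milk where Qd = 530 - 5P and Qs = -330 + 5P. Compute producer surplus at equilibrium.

Producer surplus = 1000

Equilibrium: 530 - 5P = -330 + 5P gives P* = 86, Q* = 100.
Supply starts at P = 66 (where Qs = 0).
PS = ½(86 − 66)(100) = 1000.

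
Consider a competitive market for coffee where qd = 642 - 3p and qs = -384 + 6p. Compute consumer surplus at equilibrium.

Equilibrium: 642 - 3p = -384 + 6p gives p* = 114, q* = 300.
Demand choke price (qd = 0): p = 214.
CS = ½(214 − 114)(300) = 15000.

Consumer surplus = 15000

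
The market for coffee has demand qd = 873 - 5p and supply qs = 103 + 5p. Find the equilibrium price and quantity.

p* = 77, q* = 488

Set qd = qs: 873 - 5p = 103 + 5p.
770 = 10p, so p* = 77.
q* = 873 − 5(77) = 488.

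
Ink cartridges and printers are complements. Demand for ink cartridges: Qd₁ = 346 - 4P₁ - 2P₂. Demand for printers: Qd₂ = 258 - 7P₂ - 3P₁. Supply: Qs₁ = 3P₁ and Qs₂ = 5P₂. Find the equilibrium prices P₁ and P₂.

Market 1: 346 - 4P₁ - 2P₂ = 3P₁ → 7P₁ + 2P₂ = 346.
Market 2: 12P₂ + 3P₁ = 258.
Eliminating P₂: 12×(1) − 2×(2) gives 78P₁ = 3636, so P₁ = 606/13.
Back-substitute into (2): P₂ = (258 − 3×606/13) / 12 = 128/13.

P₁ = 606/13, P₂ = 128/13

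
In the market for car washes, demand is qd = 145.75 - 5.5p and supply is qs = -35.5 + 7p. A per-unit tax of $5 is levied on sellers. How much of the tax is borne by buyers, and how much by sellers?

Pre-tax equilibrium: p* = 14.5, q* = 66.
Tax on sellers shifts supply to qs = -35.5 + 7(p − 5) = -70.5 + 7p.
145.75 - 5.5p = -70.5 + 7p gives buyer price pb = 17.3; sellers receive ps = 17.3 − 5 = 12.3.
New quantity: q = 145.75 − 5.5(17.3) = 50.6.
Buyer burden = 17.3 − 14.5 = 2.8; seller burden = 14.5 − 12.3 = 2.2.

Buyers bear $2.8, sellers bear $2.2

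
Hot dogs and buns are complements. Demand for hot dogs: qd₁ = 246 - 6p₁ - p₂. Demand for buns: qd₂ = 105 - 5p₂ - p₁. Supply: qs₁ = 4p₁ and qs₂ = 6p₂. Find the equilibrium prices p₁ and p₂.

p₁ = 2601/109, p₂ = 804/109

Market 1: 246 - 6p₁ - p₂ = 4p₁ → 10p₁ + p₂ = 246.
Market 2: 11p₂ + p₁ = 105.
Eliminating p₂: 11×(1) − 1×(2) gives 109p₁ = 2601, so p₁ = 2601/109.
Back-substitute into (2): p₂ = (105 − 1×2601/109) / 11 = 804/109.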